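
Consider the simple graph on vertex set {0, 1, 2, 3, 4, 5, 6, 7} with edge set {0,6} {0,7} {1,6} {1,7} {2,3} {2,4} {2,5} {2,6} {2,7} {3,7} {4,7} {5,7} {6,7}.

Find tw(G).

A width-2 tree decomposition is:
Bags: B1 = {2, 6, 7}  B2 = {2, 4, 7}  B3 = {1, 6, 7}  B4 = {0, 6, 7}  B5 = {2, 5, 7}  B6 = {2, 3, 7}
Tree: B1–B2, B1–B3, B3–B4, B2–B5, B2–B6
Every bag has size at most 3, so the width is 3 − 1 = 2 and tw(G) ≤ 2. On the other hand G contains the 3-clique {0, 6, 7}. A clique must lie in a single bag of any decomposition, so no decomposition can have width below 2. Combining the bounds, tw(G) = 2.

2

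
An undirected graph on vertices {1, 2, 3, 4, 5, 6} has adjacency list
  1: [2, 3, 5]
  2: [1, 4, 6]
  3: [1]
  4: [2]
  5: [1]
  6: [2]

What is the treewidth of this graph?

A width-1 tree decomposition is:
Bags: B1 = {1, 2}  B2 = {1, 3}  B3 = {1, 5}  B4 = {2, 6}  B5 = {2, 4}
Tree: B1–B2, B2–B3, B1–B4, B4–B5
Each bag holds 2 vertices, so the decomposition has width 1, which upper-bounds the treewidth. Any graph with an edge has treewidth ≥ 1, and G has the edge 1–2. Combining the bounds, tw(G) = 1.

1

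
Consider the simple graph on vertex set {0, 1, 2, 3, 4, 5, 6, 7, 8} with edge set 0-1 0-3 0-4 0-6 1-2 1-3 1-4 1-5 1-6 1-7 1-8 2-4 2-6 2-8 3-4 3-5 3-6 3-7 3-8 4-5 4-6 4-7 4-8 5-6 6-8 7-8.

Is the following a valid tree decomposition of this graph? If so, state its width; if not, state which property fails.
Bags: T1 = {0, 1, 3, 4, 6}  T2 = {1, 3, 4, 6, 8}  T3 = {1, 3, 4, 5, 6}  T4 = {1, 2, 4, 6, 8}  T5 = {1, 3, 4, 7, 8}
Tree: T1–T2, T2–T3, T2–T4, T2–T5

Yes; width 4.

Every vertex of G appears in some bag (union = {0, 1, 2, 3, 4, 5, 6, 7, 8}); every edge is covered by a bag; and for each vertex v the set of bags containing v is connected in the bag tree. The decomposition is therefore valid. The largest bag has 5 vertices, so the width is 4.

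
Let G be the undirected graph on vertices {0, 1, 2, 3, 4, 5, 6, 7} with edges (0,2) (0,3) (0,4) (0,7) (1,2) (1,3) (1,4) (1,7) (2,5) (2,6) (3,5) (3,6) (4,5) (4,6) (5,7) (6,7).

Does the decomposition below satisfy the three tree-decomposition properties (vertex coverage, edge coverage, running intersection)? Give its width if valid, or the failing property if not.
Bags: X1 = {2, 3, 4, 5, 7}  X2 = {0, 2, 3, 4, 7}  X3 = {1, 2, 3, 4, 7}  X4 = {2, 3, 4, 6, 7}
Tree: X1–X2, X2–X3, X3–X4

Checking the three conditions: (i) the bags cover all of {0, 1, 2, 3, 4, 5, 6, 7}; (ii) for each edge, some bag contains both endpoints; (iii) the bags containing any fixed vertex form a subtree. All hold, so the decomposition is valid with width 5 − 1 = 4.

Yes; width 4.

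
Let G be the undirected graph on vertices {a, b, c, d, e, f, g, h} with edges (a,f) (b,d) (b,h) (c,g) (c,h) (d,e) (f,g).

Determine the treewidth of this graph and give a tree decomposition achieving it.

Treewidth 1.
One such decomposition:
Bags: B1 = {d, e}  B2 = {b, d}  B3 = {b, h}  B4 = {c, h}  B5 = {c, g}  B6 = {f, g}  B7 = {a, f}
Tree: B1–B2, B2–B3, B3–B4, B4–B5, B5–B6, B6–B7

The largest bag has 2 vertices, giving width 1; this decomposition certifies tw(G) ≤ 1. G has an edge, so its treewidth is at least 1. Therefore the treewidth is 1.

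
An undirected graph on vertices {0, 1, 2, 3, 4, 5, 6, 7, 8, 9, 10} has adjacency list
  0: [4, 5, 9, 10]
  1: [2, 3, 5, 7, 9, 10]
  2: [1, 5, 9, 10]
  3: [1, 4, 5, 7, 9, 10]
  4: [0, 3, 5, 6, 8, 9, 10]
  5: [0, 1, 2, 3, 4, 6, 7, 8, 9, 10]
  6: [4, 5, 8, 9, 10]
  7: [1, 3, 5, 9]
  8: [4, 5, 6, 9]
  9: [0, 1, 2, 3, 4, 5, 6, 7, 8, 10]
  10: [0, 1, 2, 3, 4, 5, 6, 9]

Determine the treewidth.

4

A width-4 tree decomposition is:
Bags: B1 = {0, 4, 5, 9, 10}  B2 = {4, 5, 6, 9, 10}  B3 = {4, 5, 6, 8, 9}  B4 = {3, 4, 5, 9, 10}  B5 = {1, 3, 5, 9, 10}  B6 = {1, 2, 5, 9, 10}  B7 = {1, 3, 5, 7, 9}
Tree: B1–B2, B2–B3, B2–B4, B4–B5, B5–B6, B5–B7
Every bag has size at most 5, so the width is 5 − 1 = 4 and tw(G) ≤ 4. On the other hand G contains the 5-clique {4, 5, 6, 8, 9}. A clique must lie in a single bag of any decomposition, so no decomposition can have width below 4. Combining the bounds, tw(G) = 4.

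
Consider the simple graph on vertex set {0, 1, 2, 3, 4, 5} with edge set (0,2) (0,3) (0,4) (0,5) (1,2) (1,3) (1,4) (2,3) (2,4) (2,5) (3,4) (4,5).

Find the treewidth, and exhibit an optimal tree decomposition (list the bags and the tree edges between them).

Each bag holds 4 vertices, so the decomposition has width 3, which upper-bounds the treewidth. For the lower bound, the 4 vertices {0, 2, 3, 4} are pairwise adjacent, and any tree decomposition puts a clique entirely inside one bag — forcing width ≥ 3. The upper and lower bounds meet at 3, so that is the treewidth.

Treewidth 3.
Bags: B1 = {0, 2, 3, 4}  B2 = {1, 2, 3, 4}  B3 = {0, 2, 4, 5}
Tree: B1–B2, B1–B3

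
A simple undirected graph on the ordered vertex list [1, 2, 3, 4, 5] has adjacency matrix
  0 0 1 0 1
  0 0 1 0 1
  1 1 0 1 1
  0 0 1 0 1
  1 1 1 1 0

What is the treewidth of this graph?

A width-2 tree decomposition is:
Bags: B1 = {1, 3, 5}  B2 = {3, 4, 5}  B3 = {2, 3, 5}
Tree: B1–B2, B2–B3
The largest bag has 3 vertices, giving width 2; this decomposition certifies tw(G) ≤ 2. Conversely, {1, 3, 5} is a clique of size 3, and the vertices of any clique must share a bag in every tree decomposition; so some bag has ≥ 3 vertices and tw(G) ≥ 2. The upper and lower bounds meet at 2, so that is the treewidth.

2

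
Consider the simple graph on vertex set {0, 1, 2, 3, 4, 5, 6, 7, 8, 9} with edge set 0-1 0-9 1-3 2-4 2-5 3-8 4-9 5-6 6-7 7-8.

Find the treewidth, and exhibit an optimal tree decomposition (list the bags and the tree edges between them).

Treewidth 2.
Bags: B1 = {2, 4, 9}  B2 = {0, 2, 9}  B3 = {0, 1, 2}  B4 = {1, 2, 3}  B5 = {2, 3, 8}  B6 = {2, 7, 8}  B7 = {2, 6, 7}  B8 = {2, 5, 6}
Tree: B1–B2, B2–B3, B3–B4, B4–B5, B5–B6, B6–B7, B7–B8

Every bag has size at most 3, so the width is 3 − 1 = 2 and tw(G) ≤ 2. The edges 2–4–9–0–1–3–8–7–6–5–2 form a cycle, so G is not a tree and its treewidth is at least 2. Therefore the treewidth is 2.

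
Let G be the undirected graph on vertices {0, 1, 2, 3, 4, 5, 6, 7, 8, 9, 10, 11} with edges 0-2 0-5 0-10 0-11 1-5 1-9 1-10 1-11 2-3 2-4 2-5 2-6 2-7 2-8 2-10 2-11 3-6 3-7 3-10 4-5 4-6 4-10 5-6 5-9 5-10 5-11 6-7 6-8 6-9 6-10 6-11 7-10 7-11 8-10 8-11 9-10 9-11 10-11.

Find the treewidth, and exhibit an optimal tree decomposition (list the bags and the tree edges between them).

Treewidth 4.
One optimal decomposition is:
Bags: B1 = {2, 3, 6, 7, 10}  B2 = {2, 6, 7, 10, 11}  B3 = {2, 6, 8, 10, 11}  B4 = {2, 5, 6, 10, 11}  B5 = {2, 4, 5, 6, 10}  B6 = {5, 6, 9, 10, 11}  B7 = {0, 2, 5, 10, 11}  B8 = {1, 5, 9, 10, 11}
Tree: B1–B2, B2–B3, B3–B4, B4–B5, B4–B6, B4–B7, B6–B8

Each bag holds 5 vertices, so the decomposition has width 4, which upper-bounds the treewidth. Conversely, {1, 5, 9, 10, 11} is a clique of size 5, and the vertices of any clique must share a bag in every tree decomposition; so some bag has ≥ 5 vertices and tw(G) ≥ 4. Hence tw(G) = 4 exactly.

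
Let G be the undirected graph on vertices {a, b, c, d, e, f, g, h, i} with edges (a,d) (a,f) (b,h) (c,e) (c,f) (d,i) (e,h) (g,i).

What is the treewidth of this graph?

1

A width-1 tree decomposition is:
Bags: B1 = {g, i}  B2 = {d, i}  B3 = {a, d}  B4 = {a, f}  B5 = {c, f}  B6 = {c, e}  B7 = {e, h}  B8 = {b, h}
Tree: B1–B2, B2–B3, B3–B4, B4–B5, B5–B6, B6–B7, B7–B8
The largest bag has 2 vertices, giving width 1; this decomposition certifies tw(G) ≤ 1. G has an edge, so its treewidth is at least 1. Combining the bounds, tw(G) = 1.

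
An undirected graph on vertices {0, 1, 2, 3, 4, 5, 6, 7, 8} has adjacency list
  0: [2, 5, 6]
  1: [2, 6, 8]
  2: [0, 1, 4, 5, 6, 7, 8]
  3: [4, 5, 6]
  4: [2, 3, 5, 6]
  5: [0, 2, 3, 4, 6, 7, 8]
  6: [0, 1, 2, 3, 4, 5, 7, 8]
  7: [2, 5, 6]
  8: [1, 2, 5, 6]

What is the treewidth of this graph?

3

A width-3 tree decomposition is:
Bags: B1 = {2, 4, 5, 6}  B2 = {2, 5, 6, 7}  B3 = {3, 4, 5, 6}  B4 = {2, 5, 6, 8}  B5 = {1, 2, 6, 8}  B6 = {0, 2, 5, 6}
Tree: B1–B2, B1–B3, B2–B4, B4–B5, B2–B6
The largest bag has 4 vertices, giving width 3; this decomposition certifies tw(G) ≤ 3. On the other hand G contains the 4-clique {1, 2, 6, 8}. A clique must lie in a single bag of any decomposition, so no decomposition can have width below 3. Therefore the treewidth is 3.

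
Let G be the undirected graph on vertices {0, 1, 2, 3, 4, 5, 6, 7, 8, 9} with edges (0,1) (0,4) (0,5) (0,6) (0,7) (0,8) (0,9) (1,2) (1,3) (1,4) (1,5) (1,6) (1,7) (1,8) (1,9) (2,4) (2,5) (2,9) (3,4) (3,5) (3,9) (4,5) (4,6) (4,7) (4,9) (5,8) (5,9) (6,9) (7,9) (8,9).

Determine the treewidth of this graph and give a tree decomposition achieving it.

Treewidth 4.
One optimal decomposition is:
Bags: B1 = {1, 2, 4, 5, 9}  B2 = {0, 1, 4, 5, 9}  B3 = {0, 1, 5, 8, 9}  B4 = {0, 1, 4, 7, 9}  B5 = {0, 1, 4, 6, 9}  B6 = {1, 3, 4, 5, 9}
Tree: B1–B2, B2–B3, B2–B4, B4–B5, B1–B6

The largest bag has 5 vertices, giving width 4; this decomposition certifies tw(G) ≤ 4. Conversely, {0, 1, 5, 8, 9} is a clique of size 5, and the vertices of any clique must share a bag in every tree decomposition; so some bag has ≥ 5 vertices and tw(G) ≥ 4. The upper and lower bounds meet at 4, so that is the treewidth.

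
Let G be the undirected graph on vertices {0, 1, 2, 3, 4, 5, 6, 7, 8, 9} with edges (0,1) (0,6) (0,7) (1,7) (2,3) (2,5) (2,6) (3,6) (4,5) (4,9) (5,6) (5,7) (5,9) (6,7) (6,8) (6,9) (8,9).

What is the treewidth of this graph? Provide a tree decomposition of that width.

Every bag has size at most 3, so the width is 3 − 1 = 2 and tw(G) ≤ 2. On the other hand G contains the 3-clique {0, 1, 7}. A clique must lie in a single bag of any decomposition, so no decomposition can have width below 2. Therefore the treewidth is 2.

Treewidth 2.
Bags: B1 = {5, 6, 7}  B2 = {0, 6, 7}  B3 = {2, 5, 6}  B4 = {5, 6, 9}  B5 = {6, 8, 9}  B6 = {2, 3, 6}  B7 = {0, 1, 7}  B8 = {4, 5, 9}
Tree: B1–B2, B1–B3, B1–B4, B4–B5, B3–B6, B2–B7, B4–B8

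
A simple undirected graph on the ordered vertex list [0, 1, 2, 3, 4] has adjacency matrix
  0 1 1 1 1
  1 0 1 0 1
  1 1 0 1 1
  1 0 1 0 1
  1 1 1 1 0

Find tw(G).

A width-3 tree decomposition is:
Bags: B1 = {0, 1, 2, 4}  B2 = {0, 2, 3, 4}
Tree: B1–B2
Every bag has size at most 4, so the width is 4 − 1 = 3 and tw(G) ≤ 3. On the other hand G contains the 4-clique {0, 1, 2, 4}. A clique must lie in a single bag of any decomposition, so no decomposition can have width below 3. The upper and lower bounds meet at 3, so that is the treewidth.

3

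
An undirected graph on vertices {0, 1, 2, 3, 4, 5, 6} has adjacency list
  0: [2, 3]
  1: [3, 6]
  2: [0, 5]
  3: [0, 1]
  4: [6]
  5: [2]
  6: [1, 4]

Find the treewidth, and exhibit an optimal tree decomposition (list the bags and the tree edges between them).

Every bag has size at most 2, so the width is 2 − 1 = 1 and tw(G) ≤ 1. Any graph with an edge has treewidth ≥ 1, and G has the edge 5–2. The upper and lower bounds meet at 1, so that is the treewidth.

Treewidth 1.
Bags: B1 = {2, 5}  B2 = {0, 2}  B3 = {0, 3}  B4 = {1, 3}  B5 = {1, 6}  B6 = {4, 6}
Tree: B1–B2, B2–B3, B3–B4, B4–B5, B5–B6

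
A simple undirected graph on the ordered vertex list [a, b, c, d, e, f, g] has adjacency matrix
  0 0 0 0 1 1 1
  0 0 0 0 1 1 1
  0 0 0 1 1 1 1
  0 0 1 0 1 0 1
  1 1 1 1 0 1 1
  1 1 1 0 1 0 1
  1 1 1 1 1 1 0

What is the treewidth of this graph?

A width-3 tree decomposition is:
Bags: B1 = {c, e, f, g}  B2 = {a, e, f, g}  B3 = {c, d, e, g}  B4 = {b, e, f, g}
Tree: B1–B2, B1–B3, B2–B4
Every bag has size at most 4, so the width is 4 − 1 = 3 and tw(G) ≤ 3. On the other hand G contains the 4-clique {c, d, e, g}. A clique must lie in a single bag of any decomposition, so no decomposition can have width below 3. Combining the bounds, tw(G) = 3.

3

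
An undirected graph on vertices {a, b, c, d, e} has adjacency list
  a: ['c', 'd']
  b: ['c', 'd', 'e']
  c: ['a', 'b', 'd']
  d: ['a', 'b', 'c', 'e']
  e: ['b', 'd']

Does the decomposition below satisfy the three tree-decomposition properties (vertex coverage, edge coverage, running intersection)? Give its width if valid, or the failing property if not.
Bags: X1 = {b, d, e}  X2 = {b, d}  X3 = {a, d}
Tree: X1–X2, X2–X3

No — vertex c appears in no bag.

A tree decomposition must satisfy three properties: every vertex lies in some bag; for every edge, both endpoints lie together in some bag; and for every vertex, the bags containing it form a connected subtree. Here vertex c appears in no bag, so the decomposition is invalid.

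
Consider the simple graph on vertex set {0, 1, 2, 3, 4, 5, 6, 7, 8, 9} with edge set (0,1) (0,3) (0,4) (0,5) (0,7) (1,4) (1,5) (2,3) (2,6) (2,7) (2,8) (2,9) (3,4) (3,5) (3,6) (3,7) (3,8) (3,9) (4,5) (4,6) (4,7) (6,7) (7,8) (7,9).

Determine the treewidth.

A width-3 tree decomposition is:
Bags: B1 = {0, 3, 4, 7}  B2 = {0, 3, 4, 5}  B3 = {3, 4, 6, 7}  B4 = {2, 3, 6, 7}  B5 = {0, 1, 4, 5}  B6 = {2, 3, 7, 8}  B7 = {2, 3, 7, 9}
Tree: B1–B2, B1–B3, B3–B4, B2–B5, B4–B6, B6–B7
Every bag has size at most 4, so the width is 4 − 1 = 3 and tw(G) ≤ 3. On the other hand G contains the 4-clique {0, 1, 4, 5}. A clique must lie in a single bag of any decomposition, so no decomposition can have width below 3. Combining the bounds, tw(G) = 3.

3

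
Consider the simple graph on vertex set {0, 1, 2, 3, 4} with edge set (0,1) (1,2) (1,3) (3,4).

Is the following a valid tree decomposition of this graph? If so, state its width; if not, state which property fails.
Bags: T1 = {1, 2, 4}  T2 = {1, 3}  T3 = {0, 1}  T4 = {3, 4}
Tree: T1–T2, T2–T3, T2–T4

A tree decomposition must satisfy three properties: every vertex lies in some bag; for every edge, both endpoints lie together in some bag; and for every vertex, the bags containing it form a connected subtree. Here bags containing vertex 4 are not connected in the tree, so the decomposition is invalid.

No — bags containing vertex 4 are not connected in the tree.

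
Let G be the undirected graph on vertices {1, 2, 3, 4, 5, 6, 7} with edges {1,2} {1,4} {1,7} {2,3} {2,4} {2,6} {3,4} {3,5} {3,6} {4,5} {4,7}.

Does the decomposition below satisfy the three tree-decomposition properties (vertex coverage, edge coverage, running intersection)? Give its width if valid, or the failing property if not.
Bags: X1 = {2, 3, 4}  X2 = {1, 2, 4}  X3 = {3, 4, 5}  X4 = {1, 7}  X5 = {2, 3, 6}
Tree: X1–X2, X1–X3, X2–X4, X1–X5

A tree decomposition must satisfy three properties: every vertex lies in some bag; for every edge, both endpoints lie together in some bag; and for every vertex, the bags containing it form a connected subtree. Here edge (4,7) lies in no bag, so the decomposition is invalid.

No — edge (4,7) lies in no bag.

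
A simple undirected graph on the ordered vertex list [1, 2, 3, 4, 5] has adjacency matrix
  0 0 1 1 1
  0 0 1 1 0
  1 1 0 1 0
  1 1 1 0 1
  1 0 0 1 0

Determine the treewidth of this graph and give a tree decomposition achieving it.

Treewidth 2.
Bags: B1 = {1, 4, 5}  B2 = {1, 3, 4}  B3 = {2, 3, 4}
Tree: B1–B2, B2–B3

Every bag has size at most 3, so the width is 3 − 1 = 2 and tw(G) ≤ 2. For the lower bound, the 3 vertices {1, 3, 4} are pairwise adjacent, and any tree decomposition puts a clique entirely inside one bag — forcing width ≥ 2. Therefore the treewidth is 2.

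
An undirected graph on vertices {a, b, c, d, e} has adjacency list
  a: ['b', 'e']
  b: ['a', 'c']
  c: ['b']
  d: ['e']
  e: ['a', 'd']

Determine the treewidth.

A width-1 tree decomposition is:
Bags: B1 = {b, c}  B2 = {a, b}  B3 = {a, e}  B4 = {d, e}
Tree: B1–B2, B2–B3, B3–B4
Each bag holds 2 vertices, so the decomposition has width 1, which upper-bounds the treewidth. Any graph with an edge has treewidth ≥ 1, and G has the edge c–b. The upper and lower bounds meet at 1, so that is the treewidth.

1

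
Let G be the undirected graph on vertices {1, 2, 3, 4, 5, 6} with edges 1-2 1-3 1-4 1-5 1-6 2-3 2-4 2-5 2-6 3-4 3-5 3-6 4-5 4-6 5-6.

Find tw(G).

A width-5 tree decomposition is:
Bags: B1 = {1, 2, 3, 4, 5, 6}
Tree: (single bag)
With just one bag of size 6, the width is 6 − 1 = 5, so tw(G) ≤ 5. For the lower bound, the 6 vertices {1, 2, 3, 4, 5, 6} are pairwise adjacent, and any tree decomposition puts a clique entirely inside one bag — forcing width ≥ 5. The upper and lower bounds meet at 5, so that is the treewidth.

5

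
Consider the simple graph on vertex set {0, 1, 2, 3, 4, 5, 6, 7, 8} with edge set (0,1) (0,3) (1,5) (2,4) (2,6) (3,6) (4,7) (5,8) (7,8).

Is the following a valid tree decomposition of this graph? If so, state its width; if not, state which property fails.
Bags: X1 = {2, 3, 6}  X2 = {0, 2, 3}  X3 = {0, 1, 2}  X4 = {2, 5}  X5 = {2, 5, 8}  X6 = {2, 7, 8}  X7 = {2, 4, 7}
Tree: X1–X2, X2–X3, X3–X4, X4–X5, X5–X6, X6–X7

No — edge (1,5) lies in no bag.

A tree decomposition must satisfy three properties: every vertex lies in some bag; for every edge, both endpoints lie together in some bag; and for every vertex, the bags containing it form a connected subtree. Here edge (1,5) lies in no bag, so the decomposition is invalid.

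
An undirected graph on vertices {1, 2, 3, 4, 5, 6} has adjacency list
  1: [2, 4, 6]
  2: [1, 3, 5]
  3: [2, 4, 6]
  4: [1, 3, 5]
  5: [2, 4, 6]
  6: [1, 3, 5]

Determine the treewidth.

A width-3 tree decomposition is:
Bags: B1 = {1, 2, 4, 6}  B2 = {2, 4, 5, 6}  B3 = {2, 3, 4, 6}
Tree: B1–B2, B2–B3
The largest bag has 4 vertices, giving width 3; this decomposition certifies tw(G) ≤ 3. For the lower bound: the 4 vertex sets {1,4}, {2,5}, {6}, {3} are disjoint, each induces a connected subgraph, and every pair is joined by at least one edge of G. Contracting each set to a single vertex therefore yields K_{4} as a minor, and since treewidth is minor-monotone, tw(G) ≥ tw(K_{4}) = 3. Therefore the treewidth is 3.

3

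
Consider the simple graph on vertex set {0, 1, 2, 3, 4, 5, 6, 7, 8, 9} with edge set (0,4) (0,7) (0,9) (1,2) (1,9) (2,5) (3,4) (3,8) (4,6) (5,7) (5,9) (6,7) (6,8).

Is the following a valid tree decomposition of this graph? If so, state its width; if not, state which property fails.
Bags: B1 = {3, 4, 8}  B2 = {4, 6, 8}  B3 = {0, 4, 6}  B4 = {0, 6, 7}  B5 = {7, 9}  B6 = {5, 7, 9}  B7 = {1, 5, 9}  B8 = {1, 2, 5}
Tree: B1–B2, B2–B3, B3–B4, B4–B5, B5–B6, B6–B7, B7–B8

No — edge (0,9) lies in no bag.

A tree decomposition must satisfy three properties: every vertex lies in some bag; for every edge, both endpoints lie together in some bag; and for every vertex, the bags containing it form a connected subtree. Here edge (0,9) lies in no bag, so the decomposition is invalid.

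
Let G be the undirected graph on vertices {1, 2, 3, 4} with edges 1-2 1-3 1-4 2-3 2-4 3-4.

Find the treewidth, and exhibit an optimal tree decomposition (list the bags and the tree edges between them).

Treewidth 3.
Bags: B1 = {1, 2, 3, 4}
Tree: (single bag)

A single bag containing all 4 vertices is trivially a valid decomposition of width 3. Conversely, {1, 2, 3, 4} is a clique of size 4, and the vertices of any clique must share a bag in every tree decomposition; so some bag has ≥ 4 vertices and tw(G) ≥ 3. The upper and lower bounds meet at 3, so that is the treewidth.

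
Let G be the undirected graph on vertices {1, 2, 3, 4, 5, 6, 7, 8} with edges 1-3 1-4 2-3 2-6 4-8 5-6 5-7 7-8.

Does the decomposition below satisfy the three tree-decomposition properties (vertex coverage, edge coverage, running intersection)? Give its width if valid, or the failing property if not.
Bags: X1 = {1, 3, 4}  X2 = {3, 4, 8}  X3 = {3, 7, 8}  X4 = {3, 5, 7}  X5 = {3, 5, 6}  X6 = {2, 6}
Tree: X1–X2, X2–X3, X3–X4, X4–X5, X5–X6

No — edge (3,2) lies in no bag.

A tree decomposition must satisfy three properties: every vertex lies in some bag; for every edge, both endpoints lie together in some bag; and for every vertex, the bags containing it form a connected subtree. Here edge (3,2) lies in no bag, so the decomposition is invalid.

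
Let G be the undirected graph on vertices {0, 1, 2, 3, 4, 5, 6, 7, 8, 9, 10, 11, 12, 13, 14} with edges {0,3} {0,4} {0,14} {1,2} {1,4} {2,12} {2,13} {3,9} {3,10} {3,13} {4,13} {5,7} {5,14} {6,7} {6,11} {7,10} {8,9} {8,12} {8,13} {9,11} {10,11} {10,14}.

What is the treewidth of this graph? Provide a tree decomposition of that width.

The largest bag has 4 vertices, giving width 3; this decomposition certifies tw(G) ≤ 3. For the lower bound: the 4 vertex sets {5,6,7}, {11}, {10}, {0,3,9,14} are disjoint, each induces a connected subgraph, and every pair is joined by at least one edge of G. Contracting each set to a single vertex therefore yields K_{4} as a minor, and since treewidth is minor-monotone, tw(G) ≥ tw(K_{4}) = 3. Combining the bounds, tw(G) = 3.

Treewidth 3.
One optimal decomposition is:
Bags: B1 = {5, 6, 7, 11}  B2 = {5, 7, 10, 11}  B3 = {5, 10, 11, 14}  B4 = {9, 10, 11, 14}  B5 = {3, 9, 10, 14}  B6 = {0, 3, 9, 14}  B7 = {0, 3, 8, 9}  B8 = {0, 3, 8, 13}  B9 = {0, 4, 8, 13}  B10 = {4, 8, 12, 13}  B11 = {2, 4, 12, 13}  B12 = {1, 2, 4, 12}
Tree: B1–B2, B2–B3, B3–B4, B4–B5, B5–B6, B6–B7, B7–B8, B8–B9, B9–B10, B10–B11, B11–B12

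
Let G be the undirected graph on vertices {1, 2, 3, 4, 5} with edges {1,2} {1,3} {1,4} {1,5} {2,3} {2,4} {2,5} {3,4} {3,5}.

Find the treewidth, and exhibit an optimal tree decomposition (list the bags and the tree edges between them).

Each bag holds 4 vertices, so the decomposition has width 3, which upper-bounds the treewidth. Conversely, {1, 2, 3, 4} is a clique of size 4, and the vertices of any clique must share a bag in every tree decomposition; so some bag has ≥ 4 vertices and tw(G) ≥ 3. Hence tw(G) = 3 exactly.

Treewidth 3.
One optimal decomposition is:
Bags: B1 = {1, 2, 3, 4}  B2 = {1, 2, 3, 5}
Tree: B1–B2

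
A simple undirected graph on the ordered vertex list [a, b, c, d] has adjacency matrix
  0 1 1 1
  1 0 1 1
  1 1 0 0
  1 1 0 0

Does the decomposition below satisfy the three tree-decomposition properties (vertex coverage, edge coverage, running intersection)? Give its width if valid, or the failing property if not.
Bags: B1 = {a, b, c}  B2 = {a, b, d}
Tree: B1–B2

Every vertex of G appears in some bag (union = {a, b, c, d}); every edge is covered by a bag; and for each vertex v the set of bags containing v is connected in the bag tree. The decomposition is therefore valid. The largest bag has 3 vertices, so the width is 2.

Yes; width 2.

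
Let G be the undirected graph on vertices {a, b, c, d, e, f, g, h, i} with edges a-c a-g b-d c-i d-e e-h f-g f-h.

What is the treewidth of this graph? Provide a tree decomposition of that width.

Every bag has size at most 2, so the width is 2 − 1 = 1 and tw(G) ≤ 1. Since G has at least one edge (e.g. i–c), it is not an edgeless graph, so tw(G) ≥ 1. Combining the bounds, tw(G) = 1.

Treewidth 1.
One optimal decomposition is:
Bags: B1 = {c, i}  B2 = {a, c}  B3 = {a, g}  B4 = {f, g}  B5 = {f, h}  B6 = {e, h}  B7 = {d, e}  B8 = {b, d}
Tree: B1–B2, B2–B3, B3–B4, B4–B5, B5–B6, B6–B7, B7–B8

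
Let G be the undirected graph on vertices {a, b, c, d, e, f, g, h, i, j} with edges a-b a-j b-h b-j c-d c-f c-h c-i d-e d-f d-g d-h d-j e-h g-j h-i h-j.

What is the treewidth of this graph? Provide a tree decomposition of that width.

Each bag holds 3 vertices, so the decomposition has width 2, which upper-bounds the treewidth. On the other hand G contains the 3-clique {d, g, j}. A clique must lie in a single bag of any decomposition, so no decomposition can have width below 2. Therefore the treewidth is 2.

Treewidth 2.
One such decomposition:
Bags: B1 = {c, d, h}  B2 = {d, h, j}  B3 = {c, h, i}  B4 = {c, d, f}  B5 = {d, g, j}  B6 = {d, e, h}  B7 = {b, h, j}  B8 = {a, b, j}
Tree: B1–B2, B1–B3, B1–B4, B2–B5, B2–B6, B2–B7, B7–B8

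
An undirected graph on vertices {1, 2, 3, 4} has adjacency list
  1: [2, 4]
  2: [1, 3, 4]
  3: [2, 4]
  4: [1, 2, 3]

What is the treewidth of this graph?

2

A width-2 tree decomposition is:
Bags: B1 = {1, 2, 4}  B2 = {2, 3, 4}
Tree: B1–B2
Every bag has size at most 3, so the width is 3 − 1 = 2 and tw(G) ≤ 2. On the other hand G contains the 3-clique {1, 2, 4}. A clique must lie in a single bag of any decomposition, so no decomposition can have width below 2. The upper and lower bounds meet at 2, so that is the treewidth.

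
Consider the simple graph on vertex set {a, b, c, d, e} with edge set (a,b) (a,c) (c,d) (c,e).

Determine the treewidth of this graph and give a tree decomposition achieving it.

Each bag holds 2 vertices, so the decomposition has width 1, which upper-bounds the treewidth. G has an edge, so its treewidth is at least 1. The upper and lower bounds meet at 1, so that is the treewidth.

Treewidth 1.
One optimal decomposition is:
Bags: B1 = {a, c}  B2 = {c, e}  B3 = {a, b}  B4 = {c, d}
Tree: B1–B2, B1–B3, B2–B4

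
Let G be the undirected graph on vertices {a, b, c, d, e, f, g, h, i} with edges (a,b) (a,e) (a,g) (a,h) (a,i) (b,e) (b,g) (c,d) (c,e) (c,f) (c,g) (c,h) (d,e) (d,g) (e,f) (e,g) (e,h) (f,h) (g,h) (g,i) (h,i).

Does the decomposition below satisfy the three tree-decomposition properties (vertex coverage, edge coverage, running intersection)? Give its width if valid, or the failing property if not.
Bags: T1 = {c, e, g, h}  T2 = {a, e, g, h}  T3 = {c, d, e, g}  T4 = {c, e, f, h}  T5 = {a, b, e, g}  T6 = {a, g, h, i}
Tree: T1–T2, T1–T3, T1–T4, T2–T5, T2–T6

Yes; width 3.

Checking the three conditions: (i) the bags cover all of {a, b, c, d, e, f, g, h, i}; (ii) for each edge, some bag contains both endpoints; (iii) the bags containing any fixed vertex form a subtree. All hold, so the decomposition is valid with width 4 − 1 = 3.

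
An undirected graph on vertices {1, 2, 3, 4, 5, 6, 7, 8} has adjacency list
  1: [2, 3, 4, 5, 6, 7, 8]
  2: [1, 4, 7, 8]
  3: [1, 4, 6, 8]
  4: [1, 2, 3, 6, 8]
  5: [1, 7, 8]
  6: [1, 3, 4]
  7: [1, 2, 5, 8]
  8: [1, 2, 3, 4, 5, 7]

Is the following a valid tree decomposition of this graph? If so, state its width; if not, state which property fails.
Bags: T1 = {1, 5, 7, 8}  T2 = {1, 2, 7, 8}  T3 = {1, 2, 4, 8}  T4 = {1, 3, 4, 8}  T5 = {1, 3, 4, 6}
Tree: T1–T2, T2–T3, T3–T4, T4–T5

Yes; width 3.

Checking the three conditions: (i) the bags cover all of {1, 2, 3, 4, 5, 6, 7, 8}; (ii) for each edge, some bag contains both endpoints; (iii) the bags containing any fixed vertex form a subtree. All hold, so the decomposition is valid with width 4 − 1 = 3.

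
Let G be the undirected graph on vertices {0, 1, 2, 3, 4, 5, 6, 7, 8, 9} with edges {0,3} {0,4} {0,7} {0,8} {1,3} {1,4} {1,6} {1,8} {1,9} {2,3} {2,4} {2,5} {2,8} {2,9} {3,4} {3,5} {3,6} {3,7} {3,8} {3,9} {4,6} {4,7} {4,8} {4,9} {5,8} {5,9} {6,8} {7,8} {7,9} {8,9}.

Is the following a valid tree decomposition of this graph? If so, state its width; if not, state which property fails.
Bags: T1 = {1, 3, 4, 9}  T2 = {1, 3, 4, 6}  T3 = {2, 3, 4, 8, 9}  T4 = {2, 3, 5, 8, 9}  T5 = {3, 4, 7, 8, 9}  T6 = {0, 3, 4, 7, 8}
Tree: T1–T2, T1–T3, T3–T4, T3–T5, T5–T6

No — edge (8,1) lies in no bag.

A tree decomposition must satisfy three properties: every vertex lies in some bag; for every edge, both endpoints lie together in some bag; and for every vertex, the bags containing it form a connected subtree. Here edge (8,1) lies in no bag, so the decomposition is invalid.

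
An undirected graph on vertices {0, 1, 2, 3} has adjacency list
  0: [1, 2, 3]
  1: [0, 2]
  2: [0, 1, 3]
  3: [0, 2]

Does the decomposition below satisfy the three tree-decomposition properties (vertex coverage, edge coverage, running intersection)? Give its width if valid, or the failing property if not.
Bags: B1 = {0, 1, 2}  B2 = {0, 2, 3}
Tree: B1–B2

Yes; width 2.

Every vertex of G appears in some bag (union = {0, 1, 2, 3}); every edge is covered by a bag; and for each vertex v the set of bags containing v is connected in the bag tree. The decomposition is therefore valid. The largest bag has 3 vertices, so the width is 2.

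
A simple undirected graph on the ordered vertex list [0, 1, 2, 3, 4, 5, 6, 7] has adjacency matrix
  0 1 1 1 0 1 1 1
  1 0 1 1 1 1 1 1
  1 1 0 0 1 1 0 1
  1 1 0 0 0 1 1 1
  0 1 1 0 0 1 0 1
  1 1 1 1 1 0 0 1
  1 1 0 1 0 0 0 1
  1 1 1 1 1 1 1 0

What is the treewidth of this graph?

A width-4 tree decomposition is:
Bags: B1 = {0, 1, 3, 6, 7}  B2 = {0, 1, 3, 5, 7}  B3 = {0, 1, 2, 5, 7}  B4 = {1, 2, 4, 5, 7}
Tree: B1–B2, B2–B3, B3–B4
Every bag has size at most 5, so the width is 5 − 1 = 4 and tw(G) ≤ 4. Conversely, {0, 1, 2, 5, 7} is a clique of size 5, and the vertices of any clique must share a bag in every tree decomposition; so some bag has ≥ 5 vertices and tw(G) ≥ 4. Therefore the treewidth is 4.

4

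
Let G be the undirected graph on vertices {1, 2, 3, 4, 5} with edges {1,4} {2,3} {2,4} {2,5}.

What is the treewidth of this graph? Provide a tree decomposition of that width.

Treewidth 1.
One such decomposition:
Bags: B1 = {2, 4}  B2 = {2, 5}  B3 = {1, 4}  B4 = {2, 3}
Tree: B1–B2, B1–B3, B2–B4

The largest bag has 2 vertices, giving width 1; this decomposition certifies tw(G) ≤ 1. Any graph with an edge has treewidth ≥ 1, and G has the edge 4–2. The upper and lower bounds meet at 1, so that is the treewidth.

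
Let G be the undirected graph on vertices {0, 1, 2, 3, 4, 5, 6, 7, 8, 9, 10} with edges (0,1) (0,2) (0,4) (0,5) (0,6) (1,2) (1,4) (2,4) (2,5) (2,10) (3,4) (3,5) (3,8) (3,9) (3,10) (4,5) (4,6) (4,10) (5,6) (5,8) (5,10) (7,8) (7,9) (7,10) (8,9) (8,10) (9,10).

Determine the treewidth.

3

A width-3 tree decomposition is:
Bags: B1 = {0, 2, 4, 5}  B2 = {2, 4, 5, 10}  B3 = {3, 4, 5, 10}  B4 = {3, 5, 8, 10}  B5 = {0, 4, 5, 6}  B6 = {0, 1, 2, 4}  B7 = {3, 8, 9, 10}  B8 = {7, 8, 9, 10}
Tree: B1–B2, B2–B3, B3–B4, B1–B5, B1–B6, B4–B7, B7–B8
Each bag holds 4 vertices, so the decomposition has width 3, which upper-bounds the treewidth. On the other hand G contains the 4-clique {3, 8, 9, 10}. A clique must lie in a single bag of any decomposition, so no decomposition can have width below 3. Therefore the treewidth is 3.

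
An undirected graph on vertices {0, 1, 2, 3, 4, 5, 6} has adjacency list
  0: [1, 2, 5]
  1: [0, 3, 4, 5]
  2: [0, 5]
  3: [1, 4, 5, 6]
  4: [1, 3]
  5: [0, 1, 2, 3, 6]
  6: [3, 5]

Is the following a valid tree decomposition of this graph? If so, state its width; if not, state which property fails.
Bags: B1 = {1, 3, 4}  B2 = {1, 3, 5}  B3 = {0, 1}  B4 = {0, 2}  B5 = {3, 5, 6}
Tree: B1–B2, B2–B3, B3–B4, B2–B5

No — edge (5,0) lies in no bag.

A tree decomposition must satisfy three properties: every vertex lies in some bag; for every edge, both endpoints lie together in some bag; and for every vertex, the bags containing it form a connected subtree. Here edge (5,0) lies in no bag, so the decomposition is invalid.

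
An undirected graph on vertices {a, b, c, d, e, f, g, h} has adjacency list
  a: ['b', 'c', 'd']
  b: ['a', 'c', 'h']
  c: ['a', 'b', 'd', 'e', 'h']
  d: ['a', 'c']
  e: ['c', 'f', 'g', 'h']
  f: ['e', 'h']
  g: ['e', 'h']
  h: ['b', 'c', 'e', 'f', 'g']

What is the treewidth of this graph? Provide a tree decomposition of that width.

Each bag holds 3 vertices, so the decomposition has width 2, which upper-bounds the treewidth. For the lower bound, the 3 vertices {a, c, d} are pairwise adjacent, and any tree decomposition puts a clique entirely inside one bag — forcing width ≥ 2. Hence tw(G) = 2 exactly.

Treewidth 2.
One optimal decomposition is:
Bags: B1 = {a, b, c}  B2 = {b, c, h}  B3 = {a, c, d}  B4 = {c, e, h}  B5 = {e, f, h}  B6 = {e, g, h}
Tree: B1–B2, B1–B3, B2–B4, B4–B5, B4–B6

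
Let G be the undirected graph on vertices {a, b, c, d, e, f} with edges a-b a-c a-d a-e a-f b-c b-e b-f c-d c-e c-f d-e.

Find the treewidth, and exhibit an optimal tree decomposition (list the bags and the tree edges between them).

Treewidth 3.
One optimal decomposition is:
Bags: B1 = {a, b, c, f}  B2 = {a, b, c, e}  B3 = {a, c, d, e}
Tree: B1–B2, B2–B3

Each bag holds 4 vertices, so the decomposition has width 3, which upper-bounds the treewidth. On the other hand G contains the 4-clique {a, c, d, e}. A clique must lie in a single bag of any decomposition, so no decomposition can have width below 3. Combining the bounds, tw(G) = 3.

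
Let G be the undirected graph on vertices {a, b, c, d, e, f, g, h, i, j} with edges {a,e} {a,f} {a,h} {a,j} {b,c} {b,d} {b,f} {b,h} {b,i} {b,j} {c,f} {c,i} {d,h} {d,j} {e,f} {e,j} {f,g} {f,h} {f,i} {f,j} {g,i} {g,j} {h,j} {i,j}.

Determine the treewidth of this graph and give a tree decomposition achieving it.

Every bag has size at most 4, so the width is 4 − 1 = 3 and tw(G) ≤ 3. For the lower bound, the 4 vertices {b, d, h, j} are pairwise adjacent, and any tree decomposition puts a clique entirely inside one bag — forcing width ≥ 3. Hence tw(G) = 3 exactly.

Treewidth 3.
One optimal decomposition is:
Bags: B1 = {b, f, i, j}  B2 = {f, g, i, j}  B3 = {b, f, h, j}  B4 = {b, d, h, j}  B5 = {b, c, f, i}  B6 = {a, f, h, j}  B7 = {a, e, f, j}
Tree: B1–B2, B1–B3, B3–B4, B1–B5, B3–B6, B6–B7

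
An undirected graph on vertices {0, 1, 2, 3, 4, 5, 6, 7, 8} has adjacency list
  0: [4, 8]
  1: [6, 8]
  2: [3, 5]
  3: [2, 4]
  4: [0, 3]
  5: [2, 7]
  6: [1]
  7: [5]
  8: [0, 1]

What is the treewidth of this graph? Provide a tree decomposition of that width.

Treewidth 1.
One such decomposition:
Bags: B1 = {5, 7}  B2 = {2, 5}  B3 = {2, 3}  B4 = {3, 4}  B5 = {0, 4}  B6 = {0, 8}  B7 = {1, 8}  B8 = {1, 6}
Tree: B1–B2, B2–B3, B3–B4, B4–B5, B5–B6, B6–B7, B7–B8

The largest bag has 2 vertices, giving width 1; this decomposition certifies tw(G) ≤ 1. Since G has at least one edge (e.g. 7–5), it is not an edgeless graph, so tw(G) ≥ 1. Combining the bounds, tw(G) = 1.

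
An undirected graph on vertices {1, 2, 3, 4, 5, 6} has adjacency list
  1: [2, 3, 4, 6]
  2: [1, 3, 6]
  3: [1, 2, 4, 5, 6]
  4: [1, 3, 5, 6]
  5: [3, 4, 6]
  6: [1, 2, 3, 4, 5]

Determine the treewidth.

3

A width-3 tree decomposition is:
Bags: B1 = {3, 4, 5, 6}  B2 = {1, 3, 4, 6}  B3 = {1, 2, 3, 6}
Tree: B1–B2, B2–B3
Every bag has size at most 4, so the width is 4 − 1 = 3 and tw(G) ≤ 3. Conversely, {1, 2, 3, 6} is a clique of size 4, and the vertices of any clique must share a bag in every tree decomposition; so some bag has ≥ 4 vertices and tw(G) ≥ 3. Hence tw(G) = 3 exactly.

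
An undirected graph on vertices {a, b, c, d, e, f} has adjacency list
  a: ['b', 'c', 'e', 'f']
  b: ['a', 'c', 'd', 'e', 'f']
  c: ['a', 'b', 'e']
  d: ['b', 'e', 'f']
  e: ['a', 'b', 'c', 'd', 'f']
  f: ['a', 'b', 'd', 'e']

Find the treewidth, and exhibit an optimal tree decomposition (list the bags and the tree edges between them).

Treewidth 3.
One optimal decomposition is:
Bags: B1 = {a, b, c, e}  B2 = {a, b, e, f}  B3 = {b, d, e, f}
Tree: B1–B2, B2–B3

Each bag holds 4 vertices, so the decomposition has width 3, which upper-bounds the treewidth. On the other hand G contains the 4-clique {a, b, c, e}. A clique must lie in a single bag of any decomposition, so no decomposition can have width below 3. Hence tw(G) = 3 exactly.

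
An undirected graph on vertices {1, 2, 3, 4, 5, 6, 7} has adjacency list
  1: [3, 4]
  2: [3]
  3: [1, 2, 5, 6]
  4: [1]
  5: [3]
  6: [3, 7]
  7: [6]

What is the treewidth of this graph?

A width-1 tree decomposition is:
Bags: B1 = {2, 3}  B2 = {1, 3}  B3 = {3, 6}  B4 = {1, 4}  B5 = {3, 5}  B6 = {6, 7}
Tree: B1–B2, B2–B3, B2–B4, B3–B5, B3–B6
Each bag holds 2 vertices, so the decomposition has width 1, which upper-bounds the treewidth. Since G has at least one edge (e.g. 3–2), it is not an edgeless graph, so tw(G) ≥ 1. Therefore the treewidth is 1.

1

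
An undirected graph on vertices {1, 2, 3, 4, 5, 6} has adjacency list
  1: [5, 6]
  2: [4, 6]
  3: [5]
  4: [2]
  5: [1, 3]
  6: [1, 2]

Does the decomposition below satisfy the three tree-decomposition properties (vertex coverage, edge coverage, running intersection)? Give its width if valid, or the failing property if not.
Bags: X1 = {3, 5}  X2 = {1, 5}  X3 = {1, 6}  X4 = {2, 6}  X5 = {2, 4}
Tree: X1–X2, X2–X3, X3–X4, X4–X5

Yes; width 1.

Vertex coverage: the bags together contain {1, 2, 3, 4, 5, 6}, the full vertex set. Edge coverage: each edge of G has both endpoints in at least one bag. Running intersection: for every vertex, the bags containing it form a connected subtree. All three properties hold, so this is a valid tree decomposition of width max|bag| − 1 = 1, and hence tw(G) ≤ 1.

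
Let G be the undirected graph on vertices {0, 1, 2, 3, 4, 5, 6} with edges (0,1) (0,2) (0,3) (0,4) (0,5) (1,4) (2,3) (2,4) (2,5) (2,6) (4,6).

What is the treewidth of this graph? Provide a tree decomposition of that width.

The largest bag has 3 vertices, giving width 2; this decomposition certifies tw(G) ≤ 2. Conversely, {0, 1, 4} is a clique of size 3, and the vertices of any clique must share a bag in every tree decomposition; so some bag has ≥ 3 vertices and tw(G) ≥ 2. Combining the bounds, tw(G) = 2.

Treewidth 2.
One optimal decomposition is:
Bags: B1 = {0, 2, 4}  B2 = {0, 1, 4}  B3 = {0, 2, 5}  B4 = {2, 4, 6}  B5 = {0, 2, 3}
Tree: B1–B2, B1–B3, B1–B4, B1–B5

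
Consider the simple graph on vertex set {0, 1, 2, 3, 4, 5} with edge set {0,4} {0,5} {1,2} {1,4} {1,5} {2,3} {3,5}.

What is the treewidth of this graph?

2

A width-2 tree decomposition is:
Bags: B1 = {2, 3, 5}  B2 = {1, 2, 5}  B3 = {0, 1, 5}  B4 = {0, 1, 4}
Tree: B1–B2, B2–B3, B3–B4
Each bag holds 3 vertices, so the decomposition has width 2, which upper-bounds the treewidth. For the lower bound, G contains the cycle 3–2–1–5–3, so G is not a forest; only forests have treewidth ≤ 1, hence tw(G) ≥ 2. Hence tw(G) = 2 exactly.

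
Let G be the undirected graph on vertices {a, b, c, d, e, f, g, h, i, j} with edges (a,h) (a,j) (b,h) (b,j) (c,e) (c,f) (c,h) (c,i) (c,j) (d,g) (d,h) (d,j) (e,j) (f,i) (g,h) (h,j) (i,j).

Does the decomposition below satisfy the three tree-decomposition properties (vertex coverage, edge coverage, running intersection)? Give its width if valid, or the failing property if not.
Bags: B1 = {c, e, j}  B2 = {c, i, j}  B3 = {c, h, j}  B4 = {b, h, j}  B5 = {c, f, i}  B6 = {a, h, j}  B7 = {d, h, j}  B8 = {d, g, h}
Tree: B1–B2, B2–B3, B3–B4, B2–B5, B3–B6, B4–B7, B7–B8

Yes; width 2.

Checking the three conditions: (i) the bags cover all of {a, b, c, d, e, f, g, h, i, j}; (ii) for each edge, some bag contains both endpoints; (iii) the bags containing any fixed vertex form a subtree. All hold, so the decomposition is valid with width 3 − 1 = 2.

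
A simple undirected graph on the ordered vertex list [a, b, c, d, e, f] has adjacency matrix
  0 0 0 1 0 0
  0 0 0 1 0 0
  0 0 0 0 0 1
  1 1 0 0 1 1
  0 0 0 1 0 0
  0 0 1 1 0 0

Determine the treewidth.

1

A width-1 tree decomposition is:
Bags: B1 = {c, f}  B2 = {d, f}  B3 = {d, e}  B4 = {a, d}  B5 = {b, d}
Tree: B1–B2, B2–B3, B2–B4, B2–B5
The largest bag has 2 vertices, giving width 1; this decomposition certifies tw(G) ≤ 1. G has an edge, so its treewidth is at least 1. Hence tw(G) = 1 exactly.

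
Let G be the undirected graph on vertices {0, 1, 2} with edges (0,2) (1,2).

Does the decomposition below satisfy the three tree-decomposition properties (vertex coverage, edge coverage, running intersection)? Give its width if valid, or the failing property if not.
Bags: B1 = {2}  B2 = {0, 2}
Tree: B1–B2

No — vertex 1 appears in no bag.

A tree decomposition must satisfy three properties: every vertex lies in some bag; for every edge, both endpoints lie together in some bag; and for every vertex, the bags containing it form a connected subtree. Here vertex 1 appears in no bag, so the decomposition is invalid.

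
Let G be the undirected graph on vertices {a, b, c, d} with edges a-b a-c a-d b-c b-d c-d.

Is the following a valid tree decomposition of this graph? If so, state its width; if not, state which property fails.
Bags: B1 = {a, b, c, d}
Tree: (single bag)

Vertex coverage: the bags together contain {a, b, c, d}, the full vertex set. Edge coverage: each edge of G has both endpoints in at least one bag. Running intersection: for every vertex, the bags containing it form a connected subtree. All three properties hold, so this is a valid tree decomposition of width max|bag| − 1 = 3, and hence tw(G) ≤ 3.

Yes; width 3.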